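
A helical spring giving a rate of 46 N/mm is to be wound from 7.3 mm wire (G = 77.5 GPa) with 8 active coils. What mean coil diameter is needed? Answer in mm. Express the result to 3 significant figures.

D = (Gd⁴/(8N_a·k))^(1/3) = (77.5×10³·7.3⁴/(8·8·46))^(1/3)
  = (74757.6)^(1/3) = 42.1262 mm

42.1 mm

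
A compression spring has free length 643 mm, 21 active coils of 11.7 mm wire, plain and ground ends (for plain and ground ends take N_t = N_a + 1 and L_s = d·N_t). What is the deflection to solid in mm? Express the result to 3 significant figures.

N_t = 22; L_s = 11.7·22 = 257.4 mm
δ_solid = L₀ − L_s = 643 − 257.4 = 385.6 mm

386 mm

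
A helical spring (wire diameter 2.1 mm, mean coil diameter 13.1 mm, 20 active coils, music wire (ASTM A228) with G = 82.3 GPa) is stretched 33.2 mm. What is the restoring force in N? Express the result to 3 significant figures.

148 N

k = Gd⁴/(8D³N_a) = (82.3×10³)(2.1⁴)/(8·13.1³·20) = 4.4498 N/mm
F = k·δ = 4.4498 × 33.2 = 147.73 N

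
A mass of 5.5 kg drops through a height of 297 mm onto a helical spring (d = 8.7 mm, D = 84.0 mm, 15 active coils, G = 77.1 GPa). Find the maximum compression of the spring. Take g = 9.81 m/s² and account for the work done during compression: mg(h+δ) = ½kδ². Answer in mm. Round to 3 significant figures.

k = Gd⁴/(8D³N_a) = (77.1×10³)(8.7⁴)/(8·84.0³·15) = 6.2103 N/mm
W = mg = 5.5 × 9.81 = 53.955 N
½kδ² − Wδ − Wh = 0 → δ = (W + √(W² + 2kWh))/k
δ = (53.955 + √(2911.1 + 199035))/6.2103 = (53.955 + 449.38)/6.2103 = 81.049 mm

81.0 mm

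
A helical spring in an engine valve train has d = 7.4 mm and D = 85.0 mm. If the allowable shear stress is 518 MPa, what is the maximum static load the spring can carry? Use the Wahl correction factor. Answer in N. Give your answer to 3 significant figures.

862 N

C = D/d = 85.0/7.4 = 11.4865
K_W = (4C−1)/(4C−4) + 0.615/C = 44.946/41.946 + 0.0535 = 1.1251
τ_max = K·8FD/(πd³) → F_max = τ_allow·πd³/(8DK)
F_max = 518·π·7.4³/(8·85.0·1.1251) = 6.5944e+05/765.04 = 861.96 N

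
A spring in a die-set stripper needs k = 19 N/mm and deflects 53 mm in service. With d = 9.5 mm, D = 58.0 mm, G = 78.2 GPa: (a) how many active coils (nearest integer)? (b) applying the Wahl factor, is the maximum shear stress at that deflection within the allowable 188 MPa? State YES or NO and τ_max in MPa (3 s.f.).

N_a = Gd⁴/(8D³k) = (78.2×10³)(9.5⁴)/(8·58.0³·19) = 21.48 → N_a = 21
Actual rate k = Gd⁴/(8D³·21) = 19.432 N/mm
Working load F = kδ = 19.432·53 = 1029.9 N
C = 58.0/9.5 = 6.1053; K_W = (4C−1)/(4C−4)+0.615/C = 1.2476
τ_max = K_W·8FD/(πd³) = 1.2476·177.41 = 221.35 MPa
τ_max > 188 MPa → exceeds allowable

(a) 21 coils; (b) NO, τ_max = 221 MPa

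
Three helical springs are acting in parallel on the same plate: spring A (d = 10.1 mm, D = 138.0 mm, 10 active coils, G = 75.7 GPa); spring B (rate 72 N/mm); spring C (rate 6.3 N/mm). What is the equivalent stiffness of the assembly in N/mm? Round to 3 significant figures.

k_A = Gd⁴/(8D³N_a) = (75.7×10³)(10.1⁴)/(8·138.0³·10) = 3.7467 N/mm
Parallel: k_eq = 3.7467 + 72 + 6.3 = 82.047 N/mm

82.0 N/mm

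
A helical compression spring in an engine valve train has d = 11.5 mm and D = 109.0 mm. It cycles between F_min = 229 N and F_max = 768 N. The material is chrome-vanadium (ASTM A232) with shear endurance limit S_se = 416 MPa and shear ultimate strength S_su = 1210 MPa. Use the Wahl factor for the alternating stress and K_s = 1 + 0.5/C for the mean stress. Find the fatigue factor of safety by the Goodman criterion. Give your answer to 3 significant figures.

4.64

C = D/d = 109.0/11.5 = 9.4783; K_W = (4C−1)/(4C−4)+0.615/C = 1.1533; K_s = 1+0.5/C = 1.0528
F_a = (F_max−F_min)/2 = 269.5 N; F_m = (F_max+F_min)/2 = 498.5 N
τ_a = K_W·8F_aD/(πd³) = 1.1533 × 49.185 = 56.727 MPa
τ_m = K_s·8F_mD/(πd³) = 1.0528 × 90.978 = 95.778 MPa
Goodman: 1/n_f = τ_a/S_se + τ_m/S_su = 56.727/416 + 95.778/1210 = 0.13636 + 0.07916 = 0.21552
n_f = 1/0.21552 = 4.64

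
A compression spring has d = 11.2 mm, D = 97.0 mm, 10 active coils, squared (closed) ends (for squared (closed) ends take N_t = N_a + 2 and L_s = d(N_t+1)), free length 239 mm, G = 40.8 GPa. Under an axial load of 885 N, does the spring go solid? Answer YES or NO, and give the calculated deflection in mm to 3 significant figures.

k = Gd⁴/(8D³N_a) = (40.8×10³)(11.2⁴)/(8·97.0³·10) = 8.7928 N/mm
N_t = 12; L_s = 11.2·13 = 145.6 mm; δ_solid = L₀ − L_s = 239 − 145.6 = 93.4 mm
δ = F/k = 885/8.7928 = 100.65 mm
δ ≥ δ_solid → spring goes solid

YES, δ = 101 mm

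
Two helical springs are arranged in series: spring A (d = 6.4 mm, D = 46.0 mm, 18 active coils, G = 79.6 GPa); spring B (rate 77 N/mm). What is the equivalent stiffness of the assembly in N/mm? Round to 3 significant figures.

k_A = Gd⁴/(8D³N_a) = (79.6×10³)(6.4⁴)/(8·46.0³·18) = 9.5279 N/mm
Series: 1/k_eq = 1/9.5279 + 1/77 = 0.11794; k_eq = 8.4787 N/mm

8.48 N/mm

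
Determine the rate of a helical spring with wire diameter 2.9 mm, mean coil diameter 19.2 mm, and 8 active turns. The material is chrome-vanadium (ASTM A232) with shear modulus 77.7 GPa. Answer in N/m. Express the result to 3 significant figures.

k = Gd⁴/(8D³N_a) = (77.7×10³ × 2.9⁴) / (8 × 19.2³ × 8)
  = 5.49557e+06 / 452985 = 12.132 N/mm = 12132 N/m

12100 N/m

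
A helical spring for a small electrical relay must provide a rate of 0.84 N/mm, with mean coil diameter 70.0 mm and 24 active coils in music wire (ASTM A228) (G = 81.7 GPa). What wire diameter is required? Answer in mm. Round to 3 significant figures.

5.10 mm

d = (8D³N_a·k / G)^(1/4) = (8·70.0³·24·0.84 / (81.7×10³))^0.25
  = (677.1)^0.25 = 5.1011 mm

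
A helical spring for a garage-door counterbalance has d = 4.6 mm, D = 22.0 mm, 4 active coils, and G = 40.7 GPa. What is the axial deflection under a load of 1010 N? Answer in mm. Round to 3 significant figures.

18.9 mm

k = Gd⁴/(8D³N_a) = (40.7×10³)(4.6⁴)/(8·22.0³·4) = 53.482 N/mm
δ = F/k = 1010 / 53.482 = 18.885 mm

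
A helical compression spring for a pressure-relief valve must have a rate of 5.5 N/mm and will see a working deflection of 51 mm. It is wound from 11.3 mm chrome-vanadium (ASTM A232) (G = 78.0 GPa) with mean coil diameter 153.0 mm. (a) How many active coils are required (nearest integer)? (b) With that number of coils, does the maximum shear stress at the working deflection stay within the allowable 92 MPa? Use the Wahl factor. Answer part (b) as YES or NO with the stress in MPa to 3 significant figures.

N_a = Gd⁴/(8D³k) = (78.0×10³)(11.3⁴)/(8·153.0³·5.5) = 8.07 → N_a = 8
Actual rate k = Gd⁴/(8D³·8) = 5.5482 N/mm
Working load F = kδ = 5.5482·51 = 282.96 N
C = 153.0/11.3 = 13.5398; K_W = (4C−1)/(4C−4)+0.615/C = 1.1052
τ_max = K_W·8FD/(πd³) = 1.1052·76.405 = 84.445 MPa
τ_max ≤ 92 MPa → acceptable

(a) 8 coils; (b) YES, τ_max = 84.4 MPa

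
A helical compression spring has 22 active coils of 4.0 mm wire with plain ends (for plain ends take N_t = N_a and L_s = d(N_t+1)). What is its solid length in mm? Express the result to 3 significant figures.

plain ends: N_t = N_a = 22
L_s = d·(N_t+1) = 4.0 × 23 = 92 mm

92.0 mm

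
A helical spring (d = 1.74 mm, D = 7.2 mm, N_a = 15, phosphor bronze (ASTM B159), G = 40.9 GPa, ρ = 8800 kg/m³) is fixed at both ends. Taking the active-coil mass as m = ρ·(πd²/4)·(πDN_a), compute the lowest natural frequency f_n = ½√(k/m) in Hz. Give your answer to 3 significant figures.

k = Gd⁴/(8D³N_a) = (40.9×10³)(1.74⁴)/(8·7.2³·15) = 8.3703 N/mm = 8370.3 N/m
Wire length L = πDN_a = π·7.2·15 = 339.29 mm
m = ρ·(πd²/4)·L = 8800 × 2.3779×10⁻⁶ m² × 0.33929 m = 0.0070998 kg
f_n = ½√(k/m) = 0.5·√(8370.3/0.0070998) = 0.5·√(1.179e+06) = 542.9 Hz

543 Hz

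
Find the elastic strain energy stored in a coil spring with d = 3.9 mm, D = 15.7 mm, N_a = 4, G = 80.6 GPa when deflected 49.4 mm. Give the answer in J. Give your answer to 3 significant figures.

184 J

k = Gd⁴/(8D³N_a) = (80.6×10³)(3.9⁴)/(8·15.7³·4) = 150.57 N/mm
U = ½kδ² = 0.5 × 150.57 × 49.4² = 1.8373e+05 N·mm = 183.73 J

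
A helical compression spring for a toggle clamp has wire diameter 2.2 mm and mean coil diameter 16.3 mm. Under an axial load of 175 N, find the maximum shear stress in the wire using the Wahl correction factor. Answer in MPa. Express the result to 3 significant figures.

Spring index C = D/d = 16.3/2.2 = 7.4091
K_W = (4C−1)/(4C−4) + 0.615/C = 28.636/25.636 + 0.0830 = 1.2000
τ₀ = 8FD/(πd³) = 8·175·16.3/(π·2.2³) = 22820/33.452 = 682.18 MPa
τ_max = K·τ₀ = 1.2000 × 682.18 = 818.63 MPa

819 MPa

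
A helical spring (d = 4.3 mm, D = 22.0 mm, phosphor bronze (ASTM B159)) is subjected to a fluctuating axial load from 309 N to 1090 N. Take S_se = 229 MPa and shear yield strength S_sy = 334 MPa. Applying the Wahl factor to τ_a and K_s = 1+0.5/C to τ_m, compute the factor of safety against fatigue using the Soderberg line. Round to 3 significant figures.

C = D/d = 22.0/4.3 = 5.1163; K_W = (4C−1)/(4C−4)+0.615/C = 1.3024; K_s = 1+0.5/C = 1.0977
F_a = (F_max−F_min)/2 = 390.5 N; F_m = (F_max+F_min)/2 = 699.5 N
τ_a = K_W·8F_aD/(πd³) = 1.3024 × 275.16 = 358.36 MPa
τ_m = K_s·8F_mD/(πd³) = 1.0977 × 492.88 = 541.05 MPa
Soderberg: 1/n_f = τ_a/S_se + τ_m/S_sy = 358.36/229 + 541.05/334 = 1.56491 + 1.61992 = 3.1848
n_f = 1/3.1848 = 0.314

0.314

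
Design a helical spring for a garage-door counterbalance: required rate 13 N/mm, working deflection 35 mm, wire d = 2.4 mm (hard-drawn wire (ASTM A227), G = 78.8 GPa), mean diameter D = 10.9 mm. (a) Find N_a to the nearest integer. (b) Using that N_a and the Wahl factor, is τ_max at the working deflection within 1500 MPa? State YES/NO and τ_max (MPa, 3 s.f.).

(a) 19 coils; (b) YES, τ_max = 1260 MPa

N_a = Gd⁴/(8D³k) = (78.8×10³)(2.4⁴)/(8·10.9³·13) = 19.41 → N_a = 19
Actual rate k = Gd⁴/(8D³·19) = 13.282 N/mm
Working load F = kδ = 13.282·35 = 464.85 N
C = 10.9/2.4 = 4.5417; K_W = (4C−1)/(4C−4)+0.615/C = 1.3472
τ_max = K_W·8FD/(πd³) = 1.3472·933.36 = 1257.4 MPa
τ_max ≤ 1500 MPa → acceptable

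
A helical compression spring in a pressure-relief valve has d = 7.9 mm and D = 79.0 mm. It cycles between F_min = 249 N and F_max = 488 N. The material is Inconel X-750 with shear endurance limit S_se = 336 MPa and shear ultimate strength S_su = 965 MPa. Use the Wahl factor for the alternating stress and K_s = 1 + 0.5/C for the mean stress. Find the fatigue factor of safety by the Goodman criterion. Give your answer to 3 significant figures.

3.03

C = D/d = 79.0/7.9 = 10.0000; K_W = (4C−1)/(4C−4)+0.615/C = 1.1448; K_s = 1+0.5/C = 1.0500
F_a = (F_max−F_min)/2 = 119.5 N; F_m = (F_max+F_min)/2 = 368.5 N
τ_a = K_W·8F_aD/(πd³) = 1.1448 × 48.759 = 55.821 MPa
τ_m = K_s·8F_mD/(πd³) = 1.0500 × 150.36 = 157.87 MPa
Goodman: 1/n_f = τ_a/S_se + τ_m/S_su = 55.821/336 + 157.87/965 = 0.16613 + 0.16360 = 0.32973
n_f = 1/0.32973 = 3.033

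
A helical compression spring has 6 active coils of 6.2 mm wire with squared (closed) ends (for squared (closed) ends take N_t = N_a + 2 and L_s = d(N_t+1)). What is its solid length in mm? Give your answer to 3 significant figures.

squared (closed) ends: N_t = N_a + 2 = 6 + 2 = 8
L_s = d·(N_t+1) = 6.2 × 9 = 55.8 mm

55.8 mm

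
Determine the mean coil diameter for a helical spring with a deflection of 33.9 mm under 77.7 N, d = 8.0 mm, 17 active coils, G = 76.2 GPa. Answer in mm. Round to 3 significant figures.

100 mm

Required rate k = F/δ = 77.7/33.9 = 2.292 N/mm
D = (Gd⁴/(8N_a·k))^(1/3) = (76.2×10³·8.0⁴/(8·17·2.292))^(1/3)
  = (1.00128e+06)^(1/3) = 100.0426 mm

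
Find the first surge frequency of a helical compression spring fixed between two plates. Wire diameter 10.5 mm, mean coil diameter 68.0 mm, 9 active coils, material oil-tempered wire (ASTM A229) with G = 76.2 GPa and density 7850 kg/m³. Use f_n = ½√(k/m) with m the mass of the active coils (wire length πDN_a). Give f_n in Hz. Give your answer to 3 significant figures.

k = Gd⁴/(8D³N_a) = (76.2×10³)(10.5⁴)/(8·68.0³·9) = 40.912 N/mm = 40912 N/m
Wire length L = πDN_a = π·68.0·9 = 1922.7 mm
m = ρ·(πd²/4)·L = 7850 × 86.59×10⁻⁶ m² × 1.9227 m = 1.3069 kg
f_n = ½√(k/m) = 0.5·√(40912/1.3069) = 0.5·√(31305) = 88.466 Hz

88.5 Hz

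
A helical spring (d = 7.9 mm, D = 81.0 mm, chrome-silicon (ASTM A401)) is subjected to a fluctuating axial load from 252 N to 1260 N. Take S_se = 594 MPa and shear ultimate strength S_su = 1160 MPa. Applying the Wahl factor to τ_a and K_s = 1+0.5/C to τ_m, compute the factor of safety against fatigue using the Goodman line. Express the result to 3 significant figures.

C = D/d = 81.0/7.9 = 10.2532; K_W = (4C−1)/(4C−4)+0.615/C = 1.1410; K_s = 1+0.5/C = 1.0488
F_a = (F_max−F_min)/2 = 504 N; F_m = (F_max+F_min)/2 = 756 N
τ_a = K_W·8F_aD/(πd³) = 1.1410 × 210.85 = 240.59 MPa
τ_m = K_s·8F_mD/(πd³) = 1.0488 × 316.28 = 331.7 MPa
Goodman: 1/n_f = τ_a/S_se + τ_m/S_su = 240.59/594 + 331.7/1160 = 0.40503 + 0.28595 = 0.69098
n_f = 1/0.69098 = 1.447

1.45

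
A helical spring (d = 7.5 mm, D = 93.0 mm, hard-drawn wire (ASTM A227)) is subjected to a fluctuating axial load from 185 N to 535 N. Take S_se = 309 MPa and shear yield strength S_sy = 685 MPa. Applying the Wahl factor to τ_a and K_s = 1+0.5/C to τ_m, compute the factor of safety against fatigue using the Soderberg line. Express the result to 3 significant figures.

C = D/d = 93.0/7.5 = 12.4000; K_W = (4C−1)/(4C−4)+0.615/C = 1.1154; K_s = 1+0.5/C = 1.0403
F_a = (F_max−F_min)/2 = 175 N; F_m = (F_max+F_min)/2 = 360 N
τ_a = K_W·8F_aD/(πd³) = 1.1154 × 98.238 = 109.57 MPa
τ_m = K_s·8F_mD/(πd³) = 1.0403 × 202.09 = 210.24 MPa
Soderberg: 1/n_f = τ_a/S_se + τ_m/S_sy = 109.57/309 + 210.24/685 = 0.35460 + 0.30692 = 0.66152
n_f = 1/0.66152 = 1.512

1.51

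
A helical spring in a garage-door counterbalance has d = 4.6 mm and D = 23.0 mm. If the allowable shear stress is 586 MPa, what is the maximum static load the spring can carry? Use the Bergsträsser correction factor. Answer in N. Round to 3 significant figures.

C = D/d = 23.0/4.6 = 5.0000
K_B = (4C+2)/(4C−3) = 22.000/17.000 = 1.2941
τ_max = K·8FD/(πd³) → F_max = τ_allow·πd³/(8DK)
F_max = 586·π·4.6³/(8·23.0·1.2941) = 1.7919e+05/238.12 = 752.54 N

753 N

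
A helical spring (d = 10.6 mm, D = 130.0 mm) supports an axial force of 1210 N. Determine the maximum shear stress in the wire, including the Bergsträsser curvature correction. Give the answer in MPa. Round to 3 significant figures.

Spring index C = D/d = 130.0/10.6 = 12.2642
K_B = (4C+2)/(4C−3) = 51.057/46.057 = 1.1086
τ₀ = 8FD/(πd³) = 8·1210·130.0/(π·10.6³) = 1.2584e+06/3741.7 = 336.32 MPa
τ_max = K·τ₀ = 1.1086 × 336.32 = 372.83 MPa

373 MPa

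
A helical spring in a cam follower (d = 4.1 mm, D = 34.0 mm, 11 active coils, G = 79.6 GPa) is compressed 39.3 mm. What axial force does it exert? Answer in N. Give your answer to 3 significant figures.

256 N

k = Gd⁴/(8D³N_a) = (79.6×10³)(4.1⁴)/(8·34.0³·11) = 6.5032 N/mm
F = k·δ = 6.5032 × 39.3 = 255.58 N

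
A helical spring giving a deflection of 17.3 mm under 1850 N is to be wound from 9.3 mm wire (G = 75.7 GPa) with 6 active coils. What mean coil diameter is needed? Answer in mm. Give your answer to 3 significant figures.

Required rate k = F/δ = 1850/17.3 = 106.94 N/mm
D = (Gd⁴/(8N_a·k))^(1/3) = (75.7×10³·9.3⁴/(8·6·106.94))^(1/3)
  = (110322)^(1/3) = 47.9609 mm

48.0 mm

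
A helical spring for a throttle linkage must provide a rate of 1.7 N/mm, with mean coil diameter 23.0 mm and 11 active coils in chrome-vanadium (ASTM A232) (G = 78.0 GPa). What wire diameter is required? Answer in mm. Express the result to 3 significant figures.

d = (8D³N_a·k / G)^(1/4) = (8·23.0³·11·1.7 / (78.0×10³))^0.25
  = (23.336)^0.25 = 2.1979 mm

2.20 mm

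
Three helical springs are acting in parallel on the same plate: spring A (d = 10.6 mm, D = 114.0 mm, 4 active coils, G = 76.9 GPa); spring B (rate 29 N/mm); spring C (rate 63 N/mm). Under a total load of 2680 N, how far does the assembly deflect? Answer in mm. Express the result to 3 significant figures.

23.8 mm

k_A = Gd⁴/(8D³N_a) = (76.9×10³)(10.6⁴)/(8·114.0³·4) = 20.478 N/mm
Parallel: k_eq = 20.478 + 29 + 63 = 112.48 N/mm
δ = F/k_eq = 2680/112.48 = 23.827 mm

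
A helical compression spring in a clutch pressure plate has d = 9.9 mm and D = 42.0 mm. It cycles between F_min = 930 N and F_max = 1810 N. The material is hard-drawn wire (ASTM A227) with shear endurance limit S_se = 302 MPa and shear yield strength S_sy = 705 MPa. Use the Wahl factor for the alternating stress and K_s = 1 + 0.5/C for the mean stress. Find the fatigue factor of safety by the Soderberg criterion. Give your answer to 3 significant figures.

C = D/d = 42.0/9.9 = 4.2424; K_W = (4C−1)/(4C−4)+0.615/C = 1.3763; K_s = 1+0.5/C = 1.1179
F_a = (F_max−F_min)/2 = 440 N; F_m = (F_max+F_min)/2 = 1370 N
τ_a = K_W·8F_aD/(πd³) = 1.3763 × 48.499 = 66.748 MPa
τ_m = K_s·8F_mD/(πd³) = 1.1179 × 151.01 = 168.81 MPa
Soderberg: 1/n_f = τ_a/S_se + τ_m/S_sy = 66.748/302 + 168.81/705 = 0.22102 + 0.23944 = 0.46046
n_f = 1/0.46046 = 2.172

2.17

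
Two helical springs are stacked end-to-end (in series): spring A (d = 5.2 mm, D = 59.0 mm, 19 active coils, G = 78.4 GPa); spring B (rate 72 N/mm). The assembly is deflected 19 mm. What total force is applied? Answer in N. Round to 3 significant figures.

34.0 N

k_A = Gd⁴/(8D³N_a) = (78.4×10³)(5.2⁴)/(8·59.0³·19) = 1.8362 N/mm
Series: 1/k_eq = 1/1.8362 + 1/72 = 0.55848; k_eq = 1.7906 N/mm
F = k_eq·δ = 1.7906·19 = 34.021 N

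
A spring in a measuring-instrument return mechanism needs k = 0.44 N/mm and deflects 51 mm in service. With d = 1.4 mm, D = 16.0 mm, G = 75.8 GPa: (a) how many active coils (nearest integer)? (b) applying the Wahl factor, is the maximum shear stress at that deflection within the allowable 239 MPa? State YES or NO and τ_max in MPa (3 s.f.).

(a) 20 coils; (b) NO, τ_max = 379 MPa

N_a = Gd⁴/(8D³k) = (75.8×10³)(1.4⁴)/(8·16.0³·0.44) = 20.2 → N_a = 20
Actual rate k = Gd⁴/(8D³·20) = 0.44433 N/mm
Working load F = kδ = 0.44433·51 = 22.661 N
C = 16.0/1.4 = 11.4286; K_W = (4C−1)/(4C−4)+0.615/C = 1.1257
τ_max = K_W·8FD/(πd³) = 1.1257·336.47 = 378.78 MPa
τ_max > 239 MPa → exceeds allowable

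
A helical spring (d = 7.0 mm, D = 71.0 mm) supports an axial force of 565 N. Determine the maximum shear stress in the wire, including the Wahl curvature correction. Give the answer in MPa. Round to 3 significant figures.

340 MPa

Spring index C = D/d = 71.0/7.0 = 10.1429
K_W = (4C−1)/(4C−4) + 0.615/C = 39.571/36.571 + 0.0606 = 1.1427
τ₀ = 8FD/(πd³) = 8·565·71.0/(π·7.0³) = 320920/1077.6 = 297.82 MPa
τ_max = K·τ₀ = 1.1427 × 297.82 = 340.31 MPa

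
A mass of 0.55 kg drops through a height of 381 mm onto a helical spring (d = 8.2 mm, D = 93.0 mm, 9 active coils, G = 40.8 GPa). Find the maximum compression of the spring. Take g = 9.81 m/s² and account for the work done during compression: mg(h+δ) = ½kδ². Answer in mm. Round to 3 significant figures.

k = Gd⁴/(8D³N_a) = (40.8×10³)(8.2⁴)/(8·93.0³·9) = 3.1852 N/mm
W = mg = 0.55 × 9.81 = 5.3955 N
½kδ² − Wδ − Wh = 0 → δ = (W + √(W² + 2kWh))/k
δ = (5.3955 + √(29.111 + 13095.5))/3.1852 = (5.3955 + 114.56)/3.1852 = 37.661 mm

37.7 mm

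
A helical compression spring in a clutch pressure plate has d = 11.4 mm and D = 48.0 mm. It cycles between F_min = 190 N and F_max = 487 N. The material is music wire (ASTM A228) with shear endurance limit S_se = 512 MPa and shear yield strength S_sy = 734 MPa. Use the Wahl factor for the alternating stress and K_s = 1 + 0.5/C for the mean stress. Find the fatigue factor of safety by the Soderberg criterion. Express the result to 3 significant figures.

13.2

C = D/d = 48.0/11.4 = 4.2105; K_W = (4C−1)/(4C−4)+0.615/C = 1.3797; K_s = 1+0.5/C = 1.1187
F_a = (F_max−F_min)/2 = 148.5 N; F_m = (F_max+F_min)/2 = 338.5 N
τ_a = K_W·8F_aD/(πd³) = 1.3797 × 12.252 = 16.903 MPa
τ_m = K_s·8F_mD/(πd³) = 1.1187 × 27.927 = 31.243 MPa
Soderberg: 1/n_f = τ_a/S_se + τ_m/S_sy = 16.903/512 + 31.243/734 = 0.03301 + 0.04257 = 0.07558
n_f = 1/0.07558 = 13.23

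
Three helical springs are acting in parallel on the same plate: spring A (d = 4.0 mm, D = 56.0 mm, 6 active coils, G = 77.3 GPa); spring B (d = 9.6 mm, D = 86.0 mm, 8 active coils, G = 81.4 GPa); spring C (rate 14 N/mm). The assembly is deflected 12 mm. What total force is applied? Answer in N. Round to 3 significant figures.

400 N

k_A = Gd⁴/(8D³N_a) = (77.3×10³)(4.0⁴)/(8·56.0³·6) = 2.3475 N/mm
k_B = Gd⁴/(8D³N_a) = (81.4×10³)(9.6⁴)/(8·86.0³·8) = 16.984 N/mm
Parallel: k_eq = 2.3475 + 16.984 + 14 = 33.331 N/mm
F = k_eq·δ = 33.331·12 = 399.98 N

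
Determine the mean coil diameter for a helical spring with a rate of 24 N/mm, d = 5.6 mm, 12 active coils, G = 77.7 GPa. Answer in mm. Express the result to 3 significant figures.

D = (Gd⁴/(8N_a·k))^(1/3) = (77.7×10³·5.6⁴/(8·12·24))^(1/3)
  = (33165.8)^(1/3) = 32.1290 mm

32.1 mm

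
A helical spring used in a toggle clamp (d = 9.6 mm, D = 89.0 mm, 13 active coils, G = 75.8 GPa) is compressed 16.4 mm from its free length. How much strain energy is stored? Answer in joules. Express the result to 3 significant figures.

1.18 J

k = Gd⁴/(8D³N_a) = (75.8×10³)(9.6⁴)/(8·89.0³·13) = 8.7811 N/mm
U = ½kδ² = 0.5 × 8.7811 × 16.4² = 1180.9 N·mm = 1.1809 J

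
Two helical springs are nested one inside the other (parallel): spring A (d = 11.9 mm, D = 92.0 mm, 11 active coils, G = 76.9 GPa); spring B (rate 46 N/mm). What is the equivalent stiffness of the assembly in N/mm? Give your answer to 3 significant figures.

68.5 N/mm

k_A = Gd⁴/(8D³N_a) = (76.9×10³)(11.9⁴)/(8·92.0³·11) = 22.504 N/mm
Parallel: k_eq = 22.504 + 46 = 68.504 N/mm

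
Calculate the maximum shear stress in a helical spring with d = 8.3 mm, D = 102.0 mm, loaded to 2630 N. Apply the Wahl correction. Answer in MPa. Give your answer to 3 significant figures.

1330 MPa

Spring index C = D/d = 102.0/8.3 = 12.2892
K_W = (4C−1)/(4C−4) + 0.615/C = 48.157/45.157 + 0.0500 = 1.1165
τ₀ = 8FD/(πd³) = 8·2630·102.0/(π·8.3³) = 2.14608e+06/1796.3 = 1194.7 MPa
τ_max = K·τ₀ = 1.1165 × 1194.7 = 1333.9 MPa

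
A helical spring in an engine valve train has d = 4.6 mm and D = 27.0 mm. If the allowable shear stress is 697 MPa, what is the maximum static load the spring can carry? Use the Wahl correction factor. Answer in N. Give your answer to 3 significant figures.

784 N

C = D/d = 27.0/4.6 = 5.8696
K_W = (4C−1)/(4C−4) + 0.615/C = 22.478/19.478 + 0.1048 = 1.2588
τ_max = K·8FD/(πd³) → F_max = τ_allow·πd³/(8DK)
F_max = 697·π·4.6³/(8·27.0·1.2588) = 2.1314e+05/271.9 = 783.88 N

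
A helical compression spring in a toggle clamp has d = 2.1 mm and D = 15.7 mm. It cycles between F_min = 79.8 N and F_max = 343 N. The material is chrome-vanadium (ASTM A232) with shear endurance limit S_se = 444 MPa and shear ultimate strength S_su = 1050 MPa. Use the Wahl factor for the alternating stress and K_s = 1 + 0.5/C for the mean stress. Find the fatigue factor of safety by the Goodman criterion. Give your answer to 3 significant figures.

0.406

C = D/d = 15.7/2.1 = 7.4762; K_W = (4C−1)/(4C−4)+0.615/C = 1.1981; K_s = 1+0.5/C = 1.0669
F_a = (F_max−F_min)/2 = 131.6 N; F_m = (F_max+F_min)/2 = 211.4 N
τ_a = K_W·8F_aD/(πd³) = 1.1981 × 568.12 = 680.64 MPa
τ_m = K_s·8F_mD/(πd³) = 1.0669 × 912.61 = 973.65 MPa
Goodman: 1/n_f = τ_a/S_se + τ_m/S_su = 680.64/444 + 973.65/1050 = 1.53298 + 0.92728 = 2.4603
n_f = 1/2.4603 = 0.4065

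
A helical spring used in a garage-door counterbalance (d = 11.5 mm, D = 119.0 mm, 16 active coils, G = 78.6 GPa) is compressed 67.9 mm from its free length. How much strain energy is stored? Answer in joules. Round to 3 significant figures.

k = Gd⁴/(8D³N_a) = (78.6×10³)(11.5⁴)/(8·119.0³·16) = 6.3733 N/mm
U = ½kδ² = 0.5 × 6.3733 × 67.9² = 14692 N·mm = 14.692 J

14.7 J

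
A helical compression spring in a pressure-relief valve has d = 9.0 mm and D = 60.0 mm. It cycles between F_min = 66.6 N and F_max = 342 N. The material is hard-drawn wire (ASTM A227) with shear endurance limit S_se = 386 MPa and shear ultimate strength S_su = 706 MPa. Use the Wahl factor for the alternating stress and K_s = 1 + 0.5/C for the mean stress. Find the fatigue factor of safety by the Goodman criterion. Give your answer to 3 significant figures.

C = D/d = 60.0/9.0 = 6.6667; K_W = (4C−1)/(4C−4)+0.615/C = 1.2246; K_s = 1+0.5/C = 1.0750
F_a = (F_max−F_min)/2 = 137.7 N; F_m = (F_max+F_min)/2 = 204.3 N
τ_a = K_W·8F_aD/(πd³) = 1.2246 × 28.86 = 35.342 MPa
τ_m = K_s·8F_mD/(πd³) = 1.0750 × 42.819 = 46.03 MPa
Goodman: 1/n_f = τ_a/S_se + τ_m/S_su = 35.342/386 + 46.03/706 = 0.09156 + 0.06520 = 0.15676
n_f = 1/0.15676 = 6.379

6.38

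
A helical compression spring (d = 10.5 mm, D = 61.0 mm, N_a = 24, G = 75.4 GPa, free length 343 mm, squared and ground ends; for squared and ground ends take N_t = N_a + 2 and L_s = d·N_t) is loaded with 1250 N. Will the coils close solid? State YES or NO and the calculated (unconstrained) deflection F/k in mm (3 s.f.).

NO, δ = 59.4 mm

k = Gd⁴/(8D³N_a) = (75.4×10³)(10.5⁴)/(8·61.0³·24) = 21.03 N/mm
N_t = 26; L_s = 10.5·26 = 273 mm; δ_solid = L₀ − L_s = 343 − 273 = 70 mm
δ = F/k = 1250/21.03 = 59.439 mm
δ < δ_solid → spring does not go solid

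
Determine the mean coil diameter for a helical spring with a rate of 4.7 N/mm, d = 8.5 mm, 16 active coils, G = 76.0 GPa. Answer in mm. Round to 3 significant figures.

87.0 mm

D = (Gd⁴/(8N_a·k))^(1/3) = (76.0×10³·8.5⁴/(8·16·4.7))^(1/3)
  = (659449)^(1/3) = 87.0417 mm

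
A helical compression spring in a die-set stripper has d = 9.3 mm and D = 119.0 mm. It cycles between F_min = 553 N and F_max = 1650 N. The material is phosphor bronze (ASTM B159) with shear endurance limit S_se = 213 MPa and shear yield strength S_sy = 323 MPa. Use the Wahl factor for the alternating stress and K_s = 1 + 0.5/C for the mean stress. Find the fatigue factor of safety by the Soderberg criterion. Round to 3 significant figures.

C = D/d = 119.0/9.3 = 12.7957; K_W = (4C−1)/(4C−4)+0.615/C = 1.1116; K_s = 1+0.5/C = 1.0391
F_a = (F_max−F_min)/2 = 548.5 N; F_m = (F_max+F_min)/2 = 1101.5 N
τ_a = K_W·8F_aD/(πd³) = 1.1116 × 206.64 = 229.71 MPa
τ_m = K_s·8F_mD/(πd³) = 1.0391 × 414.98 = 431.19 MPa
Soderberg: 1/n_f = τ_a/S_se + τ_m/S_sy = 229.71/213 + 431.19/323 = 1.07845 + 1.33496 = 2.4134
n_f = 1/2.4134 = 0.4144

0.414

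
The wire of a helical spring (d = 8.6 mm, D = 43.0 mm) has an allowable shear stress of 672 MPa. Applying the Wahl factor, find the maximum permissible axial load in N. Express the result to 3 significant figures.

2980 N

C = D/d = 43.0/8.6 = 5.0000
K_W = (4C−1)/(4C−4) + 0.615/C = 19.000/16.000 + 0.1230 = 1.3105
τ_max = K·8FD/(πd³) → F_max = τ_allow·πd³/(8DK)
F_max = 672·π·8.6³/(8·43.0·1.3105) = 1.3428e+06/450.81 = 2978.6 N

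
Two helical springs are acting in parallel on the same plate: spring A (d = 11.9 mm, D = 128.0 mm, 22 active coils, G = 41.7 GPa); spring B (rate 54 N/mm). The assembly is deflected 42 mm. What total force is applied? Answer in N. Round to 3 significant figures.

k_A = Gd⁴/(8D³N_a) = (41.7×10³)(11.9⁴)/(8·128.0³·22) = 2.2656 N/mm
Parallel: k_eq = 2.2656 + 54 = 56.266 N/mm
F = k_eq·δ = 56.266·42 = 2363.2 N

2360 N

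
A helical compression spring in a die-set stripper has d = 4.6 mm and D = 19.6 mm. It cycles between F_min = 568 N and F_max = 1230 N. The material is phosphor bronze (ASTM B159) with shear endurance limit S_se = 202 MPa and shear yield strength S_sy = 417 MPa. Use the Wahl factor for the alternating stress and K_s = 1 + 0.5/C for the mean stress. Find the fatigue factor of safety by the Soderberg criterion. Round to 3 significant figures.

C = D/d = 19.6/4.6 = 4.2609; K_W = (4C−1)/(4C−4)+0.615/C = 1.3743; K_s = 1+0.5/C = 1.1173
F_a = (F_max−F_min)/2 = 331 N; F_m = (F_max+F_min)/2 = 899 N
τ_a = K_W·8F_aD/(πd³) = 1.3743 × 169.73 = 233.26 MPa
τ_m = K_s·8F_mD/(πd³) = 1.1173 × 460.98 = 515.07 MPa
Soderberg: 1/n_f = τ_a/S_se + τ_m/S_sy = 233.26/202 + 515.07/417 = 1.15476 + 1.23519 = 2.39
n_f = 1/2.39 = 0.4184

0.418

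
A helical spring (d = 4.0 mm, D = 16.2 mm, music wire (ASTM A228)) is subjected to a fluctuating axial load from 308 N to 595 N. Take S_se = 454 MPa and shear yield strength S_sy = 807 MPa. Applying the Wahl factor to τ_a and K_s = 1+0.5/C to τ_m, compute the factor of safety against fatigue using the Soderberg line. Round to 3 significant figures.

C = D/d = 16.2/4.0 = 4.0500; K_W = (4C−1)/(4C−4)+0.615/C = 1.3978; K_s = 1+0.5/C = 1.1235
F_a = (F_max−F_min)/2 = 143.5 N; F_m = (F_max+F_min)/2 = 451.5 N
τ_a = K_W·8F_aD/(πd³) = 1.3978 × 92.497 = 129.29 MPa
τ_m = K_s·8F_mD/(πd³) = 1.1235 × 291.03 = 326.96 MPa
Soderberg: 1/n_f = τ_a/S_se + τ_m/S_sy = 129.29/454 + 326.96/807 = 0.28477 + 0.40515 = 0.68992
n_f = 1/0.68992 = 1.449

1.45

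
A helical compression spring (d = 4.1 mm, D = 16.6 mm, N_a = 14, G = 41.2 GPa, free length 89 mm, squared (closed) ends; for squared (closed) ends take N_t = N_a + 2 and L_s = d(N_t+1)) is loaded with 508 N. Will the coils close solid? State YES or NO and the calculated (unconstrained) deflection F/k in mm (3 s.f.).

k = Gd⁴/(8D³N_a) = (41.2×10³)(4.1⁴)/(8·16.6³·14) = 22.724 N/mm
N_t = 16; L_s = 4.1·17 = 69.7 mm; δ_solid = L₀ − L_s = 89 − 69.7 = 19.3 mm
δ = F/k = 508/22.724 = 22.355 mm
δ ≥ δ_solid → spring goes solid

YES, δ = 22.4 mm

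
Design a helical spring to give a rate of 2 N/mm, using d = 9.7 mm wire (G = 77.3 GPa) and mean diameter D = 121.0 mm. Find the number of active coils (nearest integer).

24

N_a = Gd⁴/(8D³k) = (77.3×10³ × 9.7⁴)/(8 × 121.0³ × 2)
    = 6.84331e+08 / 2.8345e+07 = 24.14 → 24 coils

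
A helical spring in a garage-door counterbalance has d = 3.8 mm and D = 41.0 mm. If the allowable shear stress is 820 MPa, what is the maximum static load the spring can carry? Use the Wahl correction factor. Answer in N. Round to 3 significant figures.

380 N

C = D/d = 41.0/3.8 = 10.7895
K_W = (4C−1)/(4C−4) + 0.615/C = 42.158/39.158 + 0.0570 = 1.1336
τ_max = K·8FD/(πd³) → F_max = τ_allow·πd³/(8DK)
F_max = 820·π·3.8³/(8·41.0·1.1336) = 1.4136e+05/371.83 = 380.17 N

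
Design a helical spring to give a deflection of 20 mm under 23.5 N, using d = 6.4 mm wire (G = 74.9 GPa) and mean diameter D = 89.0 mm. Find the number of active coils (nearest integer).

19

Required rate k = F/δ = 23.5/20 = 1.175 N/mm
N_a = Gd⁴/(8D³k) = (74.9×10³ × 6.4⁴)/(8 × 89.0³ × 1.175)
    = 1.25661e+08 / 6.62671e+06 = 18.96 → 19 coils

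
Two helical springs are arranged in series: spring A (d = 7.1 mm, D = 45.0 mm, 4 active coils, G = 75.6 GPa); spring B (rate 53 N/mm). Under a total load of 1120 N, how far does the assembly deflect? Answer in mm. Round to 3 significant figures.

38.1 mm

k_A = Gd⁴/(8D³N_a) = (75.6×10³)(7.1⁴)/(8·45.0³·4) = 65.882 N/mm
Series: 1/k_eq = 1/65.882 + 1/53 = 0.034047; k_eq = 29.372 N/mm
δ = F/k_eq = 1120/29.372 = 38.132 mm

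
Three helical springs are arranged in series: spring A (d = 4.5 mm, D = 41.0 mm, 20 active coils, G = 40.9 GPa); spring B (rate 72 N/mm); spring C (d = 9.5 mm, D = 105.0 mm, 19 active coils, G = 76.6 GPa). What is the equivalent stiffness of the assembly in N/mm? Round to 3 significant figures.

k_A = Gd⁴/(8D³N_a) = (40.9×10³)(4.5⁴)/(8·41.0³·20) = 1.5209 N/mm
k_C = Gd⁴/(8D³N_a) = (76.6×10³)(9.5⁴)/(8·105.0³·19) = 3.5458 N/mm
Series: 1/k_eq = 1/1.5209 + 1/72 + 1/3.5458 = 0.95342; k_eq = 1.0489 N/mm

1.05 N/mm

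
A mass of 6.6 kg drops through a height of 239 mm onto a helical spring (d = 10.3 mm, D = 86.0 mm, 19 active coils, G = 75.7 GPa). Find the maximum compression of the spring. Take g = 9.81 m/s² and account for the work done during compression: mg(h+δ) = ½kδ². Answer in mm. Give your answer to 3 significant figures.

k = Gd⁴/(8D³N_a) = (75.7×10³)(10.3⁴)/(8·86.0³·19) = 8.8126 N/mm
W = mg = 6.6 × 9.81 = 64.746 N
½kδ² − Wδ − Wh = 0 → δ = (W + √(W² + 2kWh))/k
δ = (64.746 + √(4192 + 272739))/8.8126 = (64.746 + 526.24)/8.8126 = 67.061 mm

67.1 mm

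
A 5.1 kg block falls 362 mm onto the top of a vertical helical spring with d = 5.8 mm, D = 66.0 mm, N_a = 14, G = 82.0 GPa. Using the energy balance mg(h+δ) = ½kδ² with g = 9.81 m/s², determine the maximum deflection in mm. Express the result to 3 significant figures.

k = Gd⁴/(8D³N_a) = (82.0×10³)(5.8⁴)/(8·66.0³·14) = 2.8819 N/mm
W = mg = 5.1 × 9.81 = 50.031 N
½kδ² − Wδ − Wh = 0 → δ = (W + √(W² + 2kWh))/k
δ = (50.031 + √(2503.1 + 104389))/2.8819 = (50.031 + 326.94)/2.8819 = 130.81 mm

131 mm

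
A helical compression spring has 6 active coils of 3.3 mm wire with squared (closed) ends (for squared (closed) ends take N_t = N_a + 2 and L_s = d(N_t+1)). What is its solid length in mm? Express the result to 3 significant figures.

29.7 mm

squared (closed) ends: N_t = N_a + 2 = 6 + 2 = 8
L_s = d·(N_t+1) = 3.3 × 9 = 29.7 mm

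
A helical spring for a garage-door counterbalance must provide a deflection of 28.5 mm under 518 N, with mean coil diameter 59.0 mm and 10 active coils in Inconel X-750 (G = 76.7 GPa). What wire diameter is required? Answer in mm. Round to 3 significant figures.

Required rate k = F/δ = 518/28.5 = 18.175 N/mm
d = (8D³N_a·k / G)^(1/4) = (8·59.0³·10·18.175 / (76.7×10³))^0.25
  = (3893.5)^0.25 = 7.8992 mm

7.90 mm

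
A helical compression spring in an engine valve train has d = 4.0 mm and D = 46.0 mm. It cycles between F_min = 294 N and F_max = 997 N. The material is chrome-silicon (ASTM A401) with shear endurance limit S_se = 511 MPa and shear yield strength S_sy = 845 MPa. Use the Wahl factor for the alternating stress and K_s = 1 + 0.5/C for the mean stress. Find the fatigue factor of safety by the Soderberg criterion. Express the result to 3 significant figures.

0.348

C = D/d = 46.0/4.0 = 11.5000; K_W = (4C−1)/(4C−4)+0.615/C = 1.1249; K_s = 1+0.5/C = 1.0435
F_a = (F_max−F_min)/2 = 351.5 N; F_m = (F_max+F_min)/2 = 645.5 N
τ_a = K_W·8F_aD/(πd³) = 1.1249 × 643.34 = 723.7 MPa
τ_m = K_s·8F_mD/(πd³) = 1.0435 × 1181.4 = 1232.8 MPa
Soderberg: 1/n_f = τ_a/S_se + τ_m/S_sy = 723.7/511 + 1232.8/845 = 1.41625 + 1.45895 = 2.8752
n_f = 1/2.8752 = 0.3478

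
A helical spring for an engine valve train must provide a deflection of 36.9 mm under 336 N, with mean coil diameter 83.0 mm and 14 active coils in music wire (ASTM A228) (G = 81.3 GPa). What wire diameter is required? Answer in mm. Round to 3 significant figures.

9.20 mm

Required rate k = F/δ = 336/36.9 = 9.1057 N/mm
d = (8D³N_a·k / G)^(1/4) = (8·83.0³·14·9.1057 / (81.3×10³))^0.25
  = (7172.6)^0.25 = 9.2028 mm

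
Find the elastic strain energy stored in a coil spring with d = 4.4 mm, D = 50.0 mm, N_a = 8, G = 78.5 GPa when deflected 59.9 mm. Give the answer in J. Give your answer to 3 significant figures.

6.60 J

k = Gd⁴/(8D³N_a) = (78.5×10³)(4.4⁴)/(8·50.0³·8) = 3.6778 N/mm
U = ½kδ² = 0.5 × 3.6778 × 59.9² = 6598 N·mm = 6.598 J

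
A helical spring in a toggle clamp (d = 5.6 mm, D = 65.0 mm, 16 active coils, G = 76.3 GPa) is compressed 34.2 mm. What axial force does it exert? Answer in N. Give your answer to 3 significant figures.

k = Gd⁴/(8D³N_a) = (76.3×10³)(5.6⁴)/(8·65.0³·16) = 2.1346 N/mm
F = k·δ = 2.1346 × 34.2 = 73.005 N

73.0 N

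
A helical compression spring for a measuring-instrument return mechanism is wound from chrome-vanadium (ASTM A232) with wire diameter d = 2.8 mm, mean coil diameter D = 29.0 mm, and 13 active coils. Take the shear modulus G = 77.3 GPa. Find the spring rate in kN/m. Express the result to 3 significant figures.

k = Gd⁴/(8D³N_a) = (77.3×10³ × 2.8⁴) / (8 × 29.0³ × 13)
  = 4.75129e+06 / 2.53646e+06 = 1.8732 N/mm

1.87 kN/m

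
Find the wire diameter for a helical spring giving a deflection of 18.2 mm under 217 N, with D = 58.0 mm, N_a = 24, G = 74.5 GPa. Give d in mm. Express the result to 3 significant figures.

8.80 mm

Required rate k = F/δ = 217/18.2 = 11.923 N/mm
d = (8D³N_a·k / G)^(1/4) = (8·58.0³·24·11.923 / (74.5×10³))^0.25
  = (5995.4)^0.25 = 8.7994 mm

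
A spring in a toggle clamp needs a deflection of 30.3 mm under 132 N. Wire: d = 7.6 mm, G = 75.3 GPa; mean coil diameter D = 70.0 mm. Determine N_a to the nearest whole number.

21

Required rate k = F/δ = 132/30.3 = 4.3564 N/mm
N_a = Gd⁴/(8D³k) = (75.3×10³ × 7.6⁴)/(8 × 70.0³ × 4.3564)
    = 2.51217e+08 / 1.19541e+07 = 21.02 → 21 coils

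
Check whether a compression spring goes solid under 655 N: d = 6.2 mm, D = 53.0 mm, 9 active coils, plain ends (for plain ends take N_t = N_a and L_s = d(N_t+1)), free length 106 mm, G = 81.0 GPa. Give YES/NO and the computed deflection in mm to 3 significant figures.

YES, δ = 58.7 mm

k = Gd⁴/(8D³N_a) = (81.0×10³)(6.2⁴)/(8·53.0³·9) = 11.166 N/mm
N_t = 9; L_s = 6.2·10 = 62 mm; δ_solid = L₀ − L_s = 106 − 62 = 44 mm
δ = F/k = 655/11.166 = 58.661 mm
δ ≥ δ_solid → spring goes solid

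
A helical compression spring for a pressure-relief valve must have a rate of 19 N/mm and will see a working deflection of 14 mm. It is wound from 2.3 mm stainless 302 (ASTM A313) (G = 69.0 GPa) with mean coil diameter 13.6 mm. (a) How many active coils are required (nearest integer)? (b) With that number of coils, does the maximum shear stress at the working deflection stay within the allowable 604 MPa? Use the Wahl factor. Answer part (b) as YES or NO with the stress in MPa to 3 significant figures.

N_a = Gd⁴/(8D³k) = (69.0×10³)(2.3⁴)/(8·13.6³·19) = 5.05 → N_a = 5
Actual rate k = Gd⁴/(8D³·5) = 19.19 N/mm
Working load F = kδ = 19.19·14 = 268.67 N
C = 13.6/2.3 = 5.9130; K_W = (4C−1)/(4C−4)+0.615/C = 1.2567
τ_max = K_W·8FD/(πd³) = 1.2567·764.73 = 961.01 MPa
τ_max > 604 MPa → exceeds allowable

(a) 5 coils; (b) NO, τ_max = 961 MPa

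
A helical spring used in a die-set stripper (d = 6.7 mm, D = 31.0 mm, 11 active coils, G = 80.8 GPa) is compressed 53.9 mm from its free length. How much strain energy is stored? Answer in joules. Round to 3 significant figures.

90.2 J

k = Gd⁴/(8D³N_a) = (80.8×10³)(6.7⁴)/(8·31.0³·11) = 62.107 N/mm
U = ½kδ² = 0.5 × 62.107 × 53.9² = 90217 N·mm = 90.217 J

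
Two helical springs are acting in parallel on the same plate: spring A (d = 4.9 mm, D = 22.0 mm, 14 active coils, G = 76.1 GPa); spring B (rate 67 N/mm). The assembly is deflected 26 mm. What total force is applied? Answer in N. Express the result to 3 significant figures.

k_A = Gd⁴/(8D³N_a) = (76.1×10³)(4.9⁴)/(8·22.0³·14) = 36.786 N/mm
Parallel: k_eq = 36.786 + 67 = 103.79 N/mm
F = k_eq·δ = 103.79·26 = 2698.4 N

2700 N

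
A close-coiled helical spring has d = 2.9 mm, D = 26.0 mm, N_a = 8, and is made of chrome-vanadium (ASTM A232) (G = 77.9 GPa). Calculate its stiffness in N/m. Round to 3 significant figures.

k = Gd⁴/(8D³N_a) = (77.9×10³ × 2.9⁴) / (8 × 26.0³ × 8)
  = 5.50972e+06 / 1.12486e+06 = 4.8981 N/mm = 4898.1 N/m

4900 N/m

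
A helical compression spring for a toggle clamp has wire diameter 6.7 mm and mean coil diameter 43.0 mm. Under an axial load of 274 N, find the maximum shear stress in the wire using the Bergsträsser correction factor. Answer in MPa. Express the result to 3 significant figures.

Spring index C = D/d = 43.0/6.7 = 6.4179
K_B = (4C+2)/(4C−3) = 27.672/22.672 = 1.2205
τ₀ = 8FD/(πd³) = 8·274·43.0/(π·6.7³) = 94256/944.87 = 99.755 MPa
τ_max = K·τ₀ = 1.2205 × 99.755 = 121.75 MPa

122 MPa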